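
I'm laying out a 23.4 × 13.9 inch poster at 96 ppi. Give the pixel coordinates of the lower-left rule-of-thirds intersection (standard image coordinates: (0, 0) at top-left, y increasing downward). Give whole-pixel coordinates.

In pixels the canvas is 23.4 × 96 = 2246.4 wide and 13.9 × 96 = 1334.4 tall.
The lower-left point is one-third across and two-thirds down:
x = 1 × 2246.4/3 ≈ 749; y = 2 × 1334.4/3 ≈ 890.

x = 749 px, y = 890 px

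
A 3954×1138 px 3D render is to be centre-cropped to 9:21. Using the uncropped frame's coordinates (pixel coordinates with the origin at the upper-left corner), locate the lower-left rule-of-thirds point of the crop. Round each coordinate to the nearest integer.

x = 1896 px, y = 759 px

3954/1138 > 9/21, so the 9:21 crop keeps the full height 1138 and trims width to 1138 × 9/21 = 487.71 px.
Left offset = (3954 − 487.71)/2 = 1733.14 px; top offset = 0.
Lower-left is one-third across and two-thirds down within the crop:
x = 1733.14 + 1 × 487.71/3 ≈ 1896; y = 0.00 + 2 × 1138.00/3 ≈ 759.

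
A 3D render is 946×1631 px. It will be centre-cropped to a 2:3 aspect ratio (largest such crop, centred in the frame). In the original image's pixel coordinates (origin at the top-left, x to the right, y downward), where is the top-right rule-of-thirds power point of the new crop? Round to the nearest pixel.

946/1631 < 2/3, so the 2:3 crop keeps the full width 946 and trims height to 946 × 3/2 = 1419.00 px.
Top offset = (1631 − 1419.00)/2 = 106.00 px; left offset = 0.
Top-right is two-thirds across and one-third down within the crop:
x = 0.00 + 2 × 946.00/3 ≈ 631; y = 106.00 + 1 × 1419.00/3 ≈ 579.

(631, 579)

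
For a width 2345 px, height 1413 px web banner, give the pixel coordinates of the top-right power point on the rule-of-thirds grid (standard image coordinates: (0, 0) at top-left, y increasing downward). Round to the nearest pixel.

The top-right point sits two-thirds of the way across and one-third of the way down.
x = 2 × 2345/3 ≈ 1563; y = 1 × 1413/3 ≈ 471.

x = 1563 px, y = 471 px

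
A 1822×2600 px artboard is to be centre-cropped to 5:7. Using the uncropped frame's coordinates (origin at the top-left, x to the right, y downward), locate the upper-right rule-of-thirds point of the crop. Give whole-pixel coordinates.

x = 1215 px, y = 875 px

1822/2600 < 5/7, so the 5:7 crop keeps the full width 1822 and trims height to 1822 × 7/5 = 2550.80 px.
Top offset = (2600 − 2550.80)/2 = 24.60 px; left offset = 0.
Upper-right is two-thirds across and one-third down within the crop:
x = 0.00 + 2 × 1822.00/3 ≈ 1215; y = 24.60 + 1 × 2550.80/3 ≈ 875.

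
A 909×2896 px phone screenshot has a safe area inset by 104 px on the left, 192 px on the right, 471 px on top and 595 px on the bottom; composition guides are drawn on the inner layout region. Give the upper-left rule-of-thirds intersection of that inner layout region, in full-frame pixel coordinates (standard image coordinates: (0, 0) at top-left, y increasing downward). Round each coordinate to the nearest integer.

Content width = 909 − 104 − 192 = 613 px; content height = 2896 − 471 − 595 = 1830 px.
Upper-left is one-third across and one-third down within the inner layout region.
x = 104 + 1 × 613/3 = 104 + 204.33 ≈ 308
y = 471 + 1 × 1830/3 = 471 + 610.00 ≈ 1081

(308, 1081)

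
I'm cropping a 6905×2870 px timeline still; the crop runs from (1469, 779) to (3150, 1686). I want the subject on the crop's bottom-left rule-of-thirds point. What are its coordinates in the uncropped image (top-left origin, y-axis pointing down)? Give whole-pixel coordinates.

Crop width = 3150 − 1469 = 1681 px; one third is 560.33 px.
Crop height = 1686 − 779 = 907 px; one third is 302.33 px.
The bottom-left point is one-third across and two-thirds down within the crop:
x = 1469 + 1 × 560.33 ≈ 2029; y = 779 + 2 × 302.33 ≈ 1384.

x = 2029 px, y = 1384 px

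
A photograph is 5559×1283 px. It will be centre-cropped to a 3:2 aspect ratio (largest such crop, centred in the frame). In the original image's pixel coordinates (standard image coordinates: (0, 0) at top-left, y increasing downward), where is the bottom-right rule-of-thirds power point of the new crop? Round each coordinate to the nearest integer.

5559/1283 > 3/2, so the 3:2 crop keeps the full height 1283 and trims width to 1283 × 3/2 = 1924.50 px.
Left offset = (5559 − 1924.50)/2 = 1817.25 px; top offset = 0.
Bottom-right is two-thirds across and two-thirds down within the crop:
x = 1817.25 + 2 × 1924.50/3 ≈ 3100; y = 0.00 + 2 × 1283.00/3 ≈ 855.

(3100, 855)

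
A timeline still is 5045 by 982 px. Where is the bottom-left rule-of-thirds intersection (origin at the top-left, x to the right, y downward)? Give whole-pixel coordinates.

(1682, 655)

The bottom-left point sits one-third of the way across and two-thirds of the way down.
x = 1 × 5045/3 ≈ 1682; y = 2 × 982/3 ≈ 655.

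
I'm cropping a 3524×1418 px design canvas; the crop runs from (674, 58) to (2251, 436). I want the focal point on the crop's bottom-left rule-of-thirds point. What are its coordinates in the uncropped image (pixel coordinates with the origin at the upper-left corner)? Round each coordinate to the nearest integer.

Crop width = 2251 − 674 = 1577 px; one third is 525.67 px.
Crop height = 436 − 58 = 378 px; one third is 126.00 px.
The bottom-left point is one-third across and two-thirds down within the crop:
x = 674 + 1 × 525.67 ≈ 1200; y = 58 + 2 × 126.00 ≈ 310.

(1200, 310)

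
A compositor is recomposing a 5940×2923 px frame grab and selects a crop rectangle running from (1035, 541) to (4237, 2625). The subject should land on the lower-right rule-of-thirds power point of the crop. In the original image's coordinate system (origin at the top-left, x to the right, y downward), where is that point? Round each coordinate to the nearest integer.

Crop width = 4237 − 1035 = 3202 px; one third is 1067.33 px.
Crop height = 2625 − 541 = 2084 px; one third is 694.67 px.
The lower-right point is two-thirds across and two-thirds down within the crop:
x = 1035 + 2 × 1067.33 ≈ 3170; y = 541 + 2 × 694.67 ≈ 1930.

x = 3170 px, y = 1930 px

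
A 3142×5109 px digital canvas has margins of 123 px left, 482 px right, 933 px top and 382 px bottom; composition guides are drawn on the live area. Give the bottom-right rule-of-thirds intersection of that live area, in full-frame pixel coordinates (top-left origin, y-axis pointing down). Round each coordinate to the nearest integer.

Content width = 3142 − 123 − 482 = 2537 px; content height = 5109 − 933 − 382 = 3794 px.
Bottom-right is two-thirds across and two-thirds down within the live area.
x = 123 + 2 × 2537/3 = 123 + 1691.33 ≈ 1814
y = 933 + 2 × 3794/3 = 933 + 2529.33 ≈ 3462

(1814, 3462)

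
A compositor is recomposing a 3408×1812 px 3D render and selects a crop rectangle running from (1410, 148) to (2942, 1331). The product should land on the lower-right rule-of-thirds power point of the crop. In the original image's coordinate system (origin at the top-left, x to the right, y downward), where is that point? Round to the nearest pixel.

Crop width = 2942 − 1410 = 1532 px; one third is 510.67 px.
Crop height = 1331 − 148 = 1183 px; one third is 394.33 px.
The lower-right point is two-thirds across and two-thirds down within the crop:
x = 1410 + 2 × 510.67 ≈ 2431; y = 148 + 2 × 394.33 ≈ 937.

x = 2431 px, y = 937 px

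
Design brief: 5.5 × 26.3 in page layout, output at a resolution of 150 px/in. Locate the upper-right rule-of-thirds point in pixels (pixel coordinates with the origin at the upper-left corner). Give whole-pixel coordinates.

In pixels the canvas is 5.5 × 150 = 825 wide and 26.3 × 150 = 3945 tall.
The upper-right point is two-thirds across and one-third down:
x = 2 × 825/3 ≈ 550; y = 1 × 3945/3 ≈ 1315.

x = 550 px, y = 1315 px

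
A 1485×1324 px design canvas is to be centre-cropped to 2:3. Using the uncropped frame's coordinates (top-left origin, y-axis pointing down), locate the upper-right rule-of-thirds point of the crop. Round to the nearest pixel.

(890, 441)

1485/1324 > 2/3, so the 2:3 crop keeps the full height 1324 and trims width to 1324 × 2/3 = 882.67 px.
Left offset = (1485 − 882.67)/2 = 301.17 px; top offset = 0.
Upper-right is two-thirds across and one-third down within the crop:
x = 301.17 + 2 × 882.67/3 ≈ 890; y = 0.00 + 1 × 1324.00/3 ≈ 441.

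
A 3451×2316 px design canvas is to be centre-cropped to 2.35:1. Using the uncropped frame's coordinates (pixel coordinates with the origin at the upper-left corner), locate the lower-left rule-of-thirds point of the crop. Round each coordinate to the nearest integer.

(1150, 1403)

3451/2316 < 2.35/1, so the 2.35:1 crop keeps the full width 3451 and trims height to 3451 × 1/2.35 = 1468.51 px.
Top offset = (2316 − 1468.51)/2 = 423.74 px; left offset = 0.
Lower-left is one-third across and two-thirds down within the crop:
x = 0.00 + 1 × 3451.00/3 ≈ 1150; y = 423.74 + 2 × 1468.51/3 ≈ 1403.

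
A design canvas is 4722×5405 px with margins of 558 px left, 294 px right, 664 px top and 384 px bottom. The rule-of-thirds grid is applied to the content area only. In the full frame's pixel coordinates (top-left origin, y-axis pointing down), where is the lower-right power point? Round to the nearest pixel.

Content width = 4722 − 558 − 294 = 3870 px; content height = 5405 − 664 − 384 = 4357 px.
Lower-right is two-thirds across and two-thirds down within the content area.
x = 558 + 2 × 3870/3 = 558 + 2580.00 ≈ 3138
y = 664 + 2 × 4357/3 = 664 + 2904.67 ≈ 3569

(3138, 3569)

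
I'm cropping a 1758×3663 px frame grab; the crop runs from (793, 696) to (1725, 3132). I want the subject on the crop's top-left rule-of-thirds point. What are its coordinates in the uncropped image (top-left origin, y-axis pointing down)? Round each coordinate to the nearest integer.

(1104, 1508)

Crop width = 1725 − 793 = 932 px; one third is 310.67 px.
Crop height = 3132 − 696 = 2436 px; one third is 812.00 px.
The top-left point is one-third across and one-third down within the crop:
x = 793 + 1 × 310.67 ≈ 1104; y = 696 + 1 × 812.00 ≈ 1508.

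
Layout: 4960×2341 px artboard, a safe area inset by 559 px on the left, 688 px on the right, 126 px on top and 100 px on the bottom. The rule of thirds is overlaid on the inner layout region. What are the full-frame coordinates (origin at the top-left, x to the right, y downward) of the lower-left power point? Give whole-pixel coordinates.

Content width = 4960 − 559 − 688 = 3713 px; content height = 2341 − 126 − 100 = 2115 px.
Lower-left is one-third across and two-thirds down within the inner layout region.
x = 559 + 1 × 3713/3 = 559 + 1237.67 ≈ 1797
y = 126 + 2 × 2115/3 = 126 + 1410.00 ≈ 1536

x = 1797 px, y = 1536 px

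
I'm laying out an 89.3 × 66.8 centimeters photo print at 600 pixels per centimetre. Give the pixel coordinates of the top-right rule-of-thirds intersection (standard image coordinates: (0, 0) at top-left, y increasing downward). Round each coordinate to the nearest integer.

In pixels the canvas is 89.3 × 600 = 53580 wide and 66.8 × 600 = 40080 tall.
The top-right point is two-thirds across and one-third down:
x = 2 × 53580/3 ≈ 35720; y = 1 × 40080/3 ≈ 13360.

x = 35720 px, y = 13360 px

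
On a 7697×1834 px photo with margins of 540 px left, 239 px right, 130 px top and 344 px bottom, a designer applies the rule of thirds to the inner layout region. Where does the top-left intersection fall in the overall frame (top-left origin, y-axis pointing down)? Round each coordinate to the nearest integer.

x = 2846 px, y = 583 px

Content width = 7697 − 540 − 239 = 6918 px; content height = 1834 − 130 − 344 = 1360 px.
Top-left is one-third across and one-third down within the inner layout region.
x = 540 + 1 × 6918/3 = 540 + 2306.00 ≈ 2846
y = 130 + 1 × 1360/3 = 130 + 453.33 ≈ 583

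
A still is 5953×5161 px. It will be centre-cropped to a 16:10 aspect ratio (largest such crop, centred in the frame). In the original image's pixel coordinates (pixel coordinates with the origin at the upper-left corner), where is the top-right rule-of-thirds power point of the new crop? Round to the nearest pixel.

5953/5161 < 16/10, so the 16:10 crop keeps the full width 5953 and trims height to 5953 × 10/16 = 3720.62 px.
Top offset = (5161 − 3720.62)/2 = 720.19 px; left offset = 0.
Top-right is two-thirds across and one-third down within the crop:
x = 0.00 + 2 × 5953.00/3 ≈ 3969; y = 720.19 + 1 × 3720.62/3 ≈ 1960.

x = 3969 px, y = 1960 px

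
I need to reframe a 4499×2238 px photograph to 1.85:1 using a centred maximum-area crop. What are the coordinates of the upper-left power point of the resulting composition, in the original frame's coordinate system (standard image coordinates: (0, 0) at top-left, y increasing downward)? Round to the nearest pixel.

x = 1559 px, y = 746 px

4499/2238 > 1.85/1, so the 1.85:1 crop keeps the full height 2238 and trims width to 2238 × 1.85/1 = 4140.30 px.
Left offset = (4499 − 4140.30)/2 = 179.35 px; top offset = 0.
Upper-left is one-third across and one-third down within the crop:
x = 179.35 + 1 × 4140.30/3 ≈ 1559; y = 0.00 + 1 × 2238.00/3 ≈ 746.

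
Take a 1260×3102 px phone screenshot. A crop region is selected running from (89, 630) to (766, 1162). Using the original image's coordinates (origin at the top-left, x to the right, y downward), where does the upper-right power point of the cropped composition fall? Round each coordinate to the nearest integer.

(540, 807)

Crop width = 766 − 89 = 677 px; one third is 225.67 px.
Crop height = 1162 − 630 = 532 px; one third is 177.33 px.
The upper-right point is two-thirds across and one-third down within the crop:
x = 89 + 2 × 225.67 ≈ 540; y = 630 + 1 × 177.33 ≈ 807.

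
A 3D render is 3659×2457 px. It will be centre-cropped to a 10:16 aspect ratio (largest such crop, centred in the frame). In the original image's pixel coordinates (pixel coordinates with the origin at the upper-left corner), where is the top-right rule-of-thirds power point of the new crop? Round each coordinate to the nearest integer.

3659/2457 > 10/16, so the 10:16 crop keeps the full height 2457 and trims width to 2457 × 10/16 = 1535.62 px.
Left offset = (3659 − 1535.62)/2 = 1061.69 px; top offset = 0.
Top-right is two-thirds across and one-third down within the crop:
x = 1061.69 + 2 × 1535.62/3 ≈ 2085; y = 0.00 + 1 × 2457.00/3 ≈ 819.

x = 2085 px, y = 819 px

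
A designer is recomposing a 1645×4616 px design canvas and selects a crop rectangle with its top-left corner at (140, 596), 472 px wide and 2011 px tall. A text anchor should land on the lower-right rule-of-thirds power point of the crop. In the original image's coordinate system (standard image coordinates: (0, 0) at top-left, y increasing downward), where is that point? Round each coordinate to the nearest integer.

x = 455 px, y = 1937 px

One third of the crop width 472 is 157.33 px.
One third of the crop height 2011 is 670.33 px.
The lower-right point is two-thirds across and two-thirds down within the crop:
x = 140 + 2 × 157.33 ≈ 455; y = 596 + 2 × 670.33 ≈ 1937.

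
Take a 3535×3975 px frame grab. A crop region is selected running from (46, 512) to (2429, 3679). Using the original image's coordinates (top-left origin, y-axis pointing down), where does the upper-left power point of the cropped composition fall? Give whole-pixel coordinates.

x = 840 px, y = 1568 px

Crop width = 2429 − 46 = 2383 px; one third is 794.33 px.
Crop height = 3679 − 512 = 3167 px; one third is 1055.67 px.
The upper-left point is one-third across and one-third down within the crop:
x = 46 + 1 × 794.33 ≈ 840; y = 512 + 1 × 1055.67 ≈ 1568.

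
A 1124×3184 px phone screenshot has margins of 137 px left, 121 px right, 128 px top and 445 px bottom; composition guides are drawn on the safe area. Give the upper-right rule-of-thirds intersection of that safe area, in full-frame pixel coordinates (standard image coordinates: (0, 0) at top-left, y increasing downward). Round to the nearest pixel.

Content width = 1124 − 137 − 121 = 866 px; content height = 3184 − 128 − 445 = 2611 px.
Upper-right is two-thirds across and one-third down within the safe area.
x = 137 + 2 × 866/3 = 137 + 577.33 ≈ 714
y = 128 + 1 × 2611/3 = 128 + 870.33 ≈ 998

(714, 998)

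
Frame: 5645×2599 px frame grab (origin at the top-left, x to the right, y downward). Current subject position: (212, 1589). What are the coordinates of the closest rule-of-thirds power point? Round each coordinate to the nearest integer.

x = 1882 px, y = 1733 px

Third lines: x ∈ {1882, 3763}, y ∈ {866, 1733}.
212 is closer to x = 1882; 1589 is closer to y = 1733.
So the nearest intersection is the lower-left power point.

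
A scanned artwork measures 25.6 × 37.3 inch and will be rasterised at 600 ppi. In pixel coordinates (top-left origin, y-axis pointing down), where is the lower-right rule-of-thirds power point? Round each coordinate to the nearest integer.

x = 10240 px, y = 14920 px

In pixels the canvas is 25.6 × 600 = 15360 wide and 37.3 × 600 = 22380 tall.
The lower-right point is two-thirds across and two-thirds down:
x = 2 × 15360/3 ≈ 10240; y = 2 × 22380/3 ≈ 14920.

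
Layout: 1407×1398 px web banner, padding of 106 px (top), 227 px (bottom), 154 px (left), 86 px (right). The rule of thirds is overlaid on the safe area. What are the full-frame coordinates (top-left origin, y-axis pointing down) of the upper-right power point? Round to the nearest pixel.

Content width = 1407 − 154 − 86 = 1167 px; content height = 1398 − 106 − 227 = 1065 px.
Upper-right is two-thirds across and one-third down within the safe area.
x = 154 + 2 × 1167/3 = 154 + 778.00 ≈ 932
y = 106 + 1 × 1065/3 = 106 + 355.00 ≈ 461

(932, 461)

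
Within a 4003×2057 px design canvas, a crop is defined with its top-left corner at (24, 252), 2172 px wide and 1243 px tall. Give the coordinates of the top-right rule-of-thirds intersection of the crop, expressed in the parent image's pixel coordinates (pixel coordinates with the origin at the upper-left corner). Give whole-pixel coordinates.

(1472, 666)

One third of the crop width 2172 is 724.00 px.
One third of the crop height 1243 is 414.33 px.
The top-right point is two-thirds across and one-third down within the crop:
x = 24 + 2 × 724.00 ≈ 1472; y = 252 + 1 × 414.33 ≈ 666.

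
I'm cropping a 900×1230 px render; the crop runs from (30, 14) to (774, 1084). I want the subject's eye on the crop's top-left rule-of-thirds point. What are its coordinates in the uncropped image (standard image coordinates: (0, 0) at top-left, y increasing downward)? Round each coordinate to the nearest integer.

x = 278 px, y = 371 px

Crop width = 774 − 30 = 744 px; one third is 248.00 px.
Crop height = 1084 − 14 = 1070 px; one third is 356.67 px.
The top-left point is one-third across and one-third down within the crop:
x = 30 + 1 × 248.00 ≈ 278; y = 14 + 1 × 356.67 ≈ 371.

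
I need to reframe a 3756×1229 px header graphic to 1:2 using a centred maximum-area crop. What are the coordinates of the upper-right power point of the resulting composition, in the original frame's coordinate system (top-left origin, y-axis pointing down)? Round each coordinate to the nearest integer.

3756/1229 > 1/2, so the 1:2 crop keeps the full height 1229 and trims width to 1229 × 1/2 = 614.50 px.
Left offset = (3756 − 614.50)/2 = 1570.75 px; top offset = 0.
Upper-right is two-thirds across and one-third down within the crop:
x = 1570.75 + 2 × 614.50/3 ≈ 1980; y = 0.00 + 1 × 1229.00/3 ≈ 410.

(1980, 410)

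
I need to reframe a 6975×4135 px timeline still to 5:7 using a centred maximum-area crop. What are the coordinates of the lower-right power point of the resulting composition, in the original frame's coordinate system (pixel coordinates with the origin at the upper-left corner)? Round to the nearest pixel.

(3980, 2757)

6975/4135 > 5/7, so the 5:7 crop keeps the full height 4135 and trims width to 4135 × 5/7 = 2953.57 px.
Left offset = (6975 − 2953.57)/2 = 2010.71 px; top offset = 0.
Lower-right is two-thirds across and two-thirds down within the crop:
x = 2010.71 + 2 × 2953.57/3 ≈ 3980; y = 0.00 + 2 × 4135.00/3 ≈ 2757.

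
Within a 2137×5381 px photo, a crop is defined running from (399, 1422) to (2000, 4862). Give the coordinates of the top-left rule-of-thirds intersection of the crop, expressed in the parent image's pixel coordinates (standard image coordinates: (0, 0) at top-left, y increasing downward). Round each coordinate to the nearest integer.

Crop width = 2000 − 399 = 1601 px; one third is 533.67 px.
Crop height = 4862 − 1422 = 3440 px; one third is 1146.67 px.
The top-left point is one-third across and one-third down within the crop:
x = 399 + 1 × 533.67 ≈ 933; y = 1422 + 1 × 1146.67 ≈ 2569.

(933, 2569)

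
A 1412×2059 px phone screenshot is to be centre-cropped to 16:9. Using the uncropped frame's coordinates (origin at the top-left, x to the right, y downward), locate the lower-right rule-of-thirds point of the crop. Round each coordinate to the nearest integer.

1412/2059 < 16/9, so the 16:9 crop keeps the full width 1412 and trims height to 1412 × 9/16 = 794.25 px.
Top offset = (2059 − 794.25)/2 = 632.38 px; left offset = 0.
Lower-right is two-thirds across and two-thirds down within the crop:
x = 0.00 + 2 × 1412.00/3 ≈ 941; y = 632.38 + 2 × 794.25/3 ≈ 1162.

x = 941 px, y = 1162 px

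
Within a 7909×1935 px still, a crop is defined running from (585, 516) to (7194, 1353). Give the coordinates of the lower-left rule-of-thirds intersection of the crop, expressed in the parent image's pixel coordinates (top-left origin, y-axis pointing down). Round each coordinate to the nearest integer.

(2788, 1074)

Crop width = 7194 − 585 = 6609 px; one third is 2203.00 px.
Crop height = 1353 − 516 = 837 px; one third is 279.00 px.
The lower-left point is one-third across and two-thirds down within the crop:
x = 585 + 1 × 2203.00 ≈ 2788; y = 516 + 2 × 279.00 ≈ 1074.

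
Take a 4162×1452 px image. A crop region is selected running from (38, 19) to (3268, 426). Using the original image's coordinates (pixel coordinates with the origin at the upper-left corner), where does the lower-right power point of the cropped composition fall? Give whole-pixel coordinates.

(2191, 290)

Crop width = 3268 − 38 = 3230 px; one third is 1076.67 px.
Crop height = 426 − 19 = 407 px; one third is 135.67 px.
The lower-right point is two-thirds across and two-thirds down within the crop:
x = 38 + 2 × 1076.67 ≈ 2191; y = 19 + 2 × 135.67 ≈ 290.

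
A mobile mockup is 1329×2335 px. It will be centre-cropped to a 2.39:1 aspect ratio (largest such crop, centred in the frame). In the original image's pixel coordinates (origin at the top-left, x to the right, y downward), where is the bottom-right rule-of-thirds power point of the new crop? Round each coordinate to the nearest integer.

1329/2335 < 2.39/1, so the 2.39:1 crop keeps the full width 1329 and trims height to 1329 × 1/2.39 = 556.07 px.
Top offset = (2335 − 556.07)/2 = 889.47 px; left offset = 0.
Bottom-right is two-thirds across and two-thirds down within the crop:
x = 0.00 + 2 × 1329.00/3 ≈ 886; y = 889.47 + 2 × 556.07/3 ≈ 1260.

x = 886 px, y = 1260 px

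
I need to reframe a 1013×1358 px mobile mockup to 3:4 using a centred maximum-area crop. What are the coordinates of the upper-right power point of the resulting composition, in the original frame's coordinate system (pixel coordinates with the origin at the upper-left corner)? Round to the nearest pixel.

(675, 454)

1013/1358 < 3/4, so the 3:4 crop keeps the full width 1013 and trims height to 1013 × 4/3 = 1350.67 px.
Top offset = (1358 − 1350.67)/2 = 3.67 px; left offset = 0.
Upper-right is two-thirds across and one-third down within the crop:
x = 0.00 + 2 × 1013.00/3 ≈ 675; y = 3.67 + 1 × 1350.67/3 ≈ 454.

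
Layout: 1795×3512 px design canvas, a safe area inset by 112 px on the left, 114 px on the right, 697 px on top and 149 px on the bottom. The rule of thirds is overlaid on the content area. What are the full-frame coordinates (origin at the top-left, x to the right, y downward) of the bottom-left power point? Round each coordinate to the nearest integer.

Content width = 1795 − 112 − 114 = 1569 px; content height = 3512 − 697 − 149 = 2666 px.
Bottom-left is one-third across and two-thirds down within the content area.
x = 112 + 1 × 1569/3 = 112 + 523.00 ≈ 635
y = 697 + 2 × 2666/3 = 697 + 1777.33 ≈ 2474

(635, 2474)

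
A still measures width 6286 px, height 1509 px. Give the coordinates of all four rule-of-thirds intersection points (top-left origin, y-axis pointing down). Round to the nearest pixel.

(2095, 503), (4191, 503), (2095, 1006), (4191, 1006)

One third of 6286 is 2095.33; one third of 1509 is 503.
Vertical third lines at x = 2095 and x = 4191; horizontal third lines at y = 503 and y = 1006.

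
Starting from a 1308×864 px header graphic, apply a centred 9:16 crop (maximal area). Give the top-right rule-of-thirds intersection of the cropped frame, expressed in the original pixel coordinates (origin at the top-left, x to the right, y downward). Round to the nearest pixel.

(735, 288)

1308/864 > 9/16, so the 9:16 crop keeps the full height 864 and trims width to 864 × 9/16 = 486.00 px.
Left offset = (1308 − 486.00)/2 = 411.00 px; top offset = 0.
Top-right is two-thirds across and one-third down within the crop:
x = 411.00 + 2 × 486.00/3 ≈ 735; y = 0.00 + 1 × 864.00/3 ≈ 288.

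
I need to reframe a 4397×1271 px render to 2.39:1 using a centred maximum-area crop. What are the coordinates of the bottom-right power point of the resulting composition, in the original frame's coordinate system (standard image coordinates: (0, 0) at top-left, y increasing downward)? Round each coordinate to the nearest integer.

4397/1271 > 2.39/1, so the 2.39:1 crop keeps the full height 1271 and trims width to 1271 × 2.39/1 = 3037.69 px.
Left offset = (4397 − 3037.69)/2 = 679.65 px; top offset = 0.
Bottom-right is two-thirds across and two-thirds down within the crop:
x = 679.65 + 2 × 3037.69/3 ≈ 2705; y = 0.00 + 2 × 1271.00/3 ≈ 847.

(2705, 847)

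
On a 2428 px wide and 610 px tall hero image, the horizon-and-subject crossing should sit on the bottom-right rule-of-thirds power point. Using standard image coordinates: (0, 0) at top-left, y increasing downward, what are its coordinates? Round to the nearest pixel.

(1619, 407)

The bottom-right point sits two-thirds of the way across and two-thirds of the way down.
x = 2 × 2428/3 ≈ 1619; y = 2 × 610/3 ≈ 407.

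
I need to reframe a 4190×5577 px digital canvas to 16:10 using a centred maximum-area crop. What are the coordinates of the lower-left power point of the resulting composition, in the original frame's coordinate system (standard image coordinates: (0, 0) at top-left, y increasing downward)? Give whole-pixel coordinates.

4190/5577 < 16/10, so the 16:10 crop keeps the full width 4190 and trims height to 4190 × 10/16 = 2618.75 px.
Top offset = (5577 − 2618.75)/2 = 1479.12 px; left offset = 0.
Lower-left is one-third across and two-thirds down within the crop:
x = 0.00 + 1 × 4190.00/3 ≈ 1397; y = 1479.12 + 2 × 2618.75/3 ≈ 3225.

(1397, 3225)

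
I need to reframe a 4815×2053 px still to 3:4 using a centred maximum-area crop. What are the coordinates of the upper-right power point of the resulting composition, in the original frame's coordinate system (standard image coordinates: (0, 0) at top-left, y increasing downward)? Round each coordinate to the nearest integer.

x = 2664 px, y = 684 px

4815/2053 > 3/4, so the 3:4 crop keeps the full height 2053 and trims width to 2053 × 3/4 = 1539.75 px.
Left offset = (4815 − 1539.75)/2 = 1637.62 px; top offset = 0.
Upper-right is two-thirds across and one-third down within the crop:
x = 1637.62 + 2 × 1539.75/3 ≈ 2664; y = 0.00 + 1 × 2053.00/3 ≈ 684.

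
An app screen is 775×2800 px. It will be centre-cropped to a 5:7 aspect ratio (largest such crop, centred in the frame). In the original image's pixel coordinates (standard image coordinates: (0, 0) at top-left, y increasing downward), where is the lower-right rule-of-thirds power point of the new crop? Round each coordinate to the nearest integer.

(517, 1581)

775/2800 < 5/7, so the 5:7 crop keeps the full width 775 and trims height to 775 × 7/5 = 1085.00 px.
Top offset = (2800 − 1085.00)/2 = 857.50 px; left offset = 0.
Lower-right is two-thirds across and two-thirds down within the crop:
x = 0.00 + 2 × 775.00/3 ≈ 517; y = 857.50 + 2 × 1085.00/3 ≈ 1581.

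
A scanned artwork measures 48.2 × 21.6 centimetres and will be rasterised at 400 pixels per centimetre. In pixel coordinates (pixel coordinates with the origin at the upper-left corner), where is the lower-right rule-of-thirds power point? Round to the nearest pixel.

In pixels the canvas is 48.2 × 400 = 19280 wide and 21.6 × 400 = 8640 tall.
The lower-right point is two-thirds across and two-thirds down:
x = 2 × 19280/3 ≈ 12853; y = 2 × 8640/3 ≈ 5760.

x = 12853 px, y = 5760 px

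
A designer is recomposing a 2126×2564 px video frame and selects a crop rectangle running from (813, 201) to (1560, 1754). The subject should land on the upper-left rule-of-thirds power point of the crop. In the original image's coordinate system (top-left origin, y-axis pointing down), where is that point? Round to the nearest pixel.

(1062, 719)

Crop width = 1560 − 813 = 747 px; one third is 249.00 px.
Crop height = 1754 − 201 = 1553 px; one third is 517.67 px.
The upper-left point is one-third across and one-third down within the crop:
x = 813 + 1 × 249.00 ≈ 1062; y = 201 + 1 × 517.67 ≈ 719.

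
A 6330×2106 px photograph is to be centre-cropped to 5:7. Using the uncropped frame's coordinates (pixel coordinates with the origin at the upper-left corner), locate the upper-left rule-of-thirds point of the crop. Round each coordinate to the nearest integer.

x = 2914 px, y = 702 px

6330/2106 > 5/7, so the 5:7 crop keeps the full height 2106 and trims width to 2106 × 5/7 = 1504.29 px.
Left offset = (6330 − 1504.29)/2 = 2412.86 px; top offset = 0.
Upper-left is one-third across and one-third down within the crop:
x = 2412.86 + 1 × 1504.29/3 ≈ 2914; y = 0.00 + 1 × 2106.00/3 ≈ 702.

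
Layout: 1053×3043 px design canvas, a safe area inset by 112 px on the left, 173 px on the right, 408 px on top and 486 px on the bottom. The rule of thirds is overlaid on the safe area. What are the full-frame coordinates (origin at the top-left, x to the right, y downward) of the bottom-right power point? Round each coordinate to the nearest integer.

(624, 1841)

Content width = 1053 − 112 − 173 = 768 px; content height = 3043 − 408 − 486 = 2149 px.
Bottom-right is two-thirds across and two-thirds down within the safe area.
x = 112 + 2 × 768/3 = 112 + 512.00 ≈ 624
y = 408 + 2 × 2149/3 = 408 + 1432.67 ≈ 1841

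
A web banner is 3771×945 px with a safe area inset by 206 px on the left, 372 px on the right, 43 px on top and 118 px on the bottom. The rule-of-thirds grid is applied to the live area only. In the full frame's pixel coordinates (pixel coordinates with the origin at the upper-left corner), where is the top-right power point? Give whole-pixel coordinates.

Content width = 3771 − 206 − 372 = 3193 px; content height = 945 − 43 − 118 = 784 px.
Top-right is two-thirds across and one-third down within the live area.
x = 206 + 2 × 3193/3 = 206 + 2128.67 ≈ 2335
y = 43 + 1 × 784/3 = 43 + 261.33 ≈ 304

(2335, 304)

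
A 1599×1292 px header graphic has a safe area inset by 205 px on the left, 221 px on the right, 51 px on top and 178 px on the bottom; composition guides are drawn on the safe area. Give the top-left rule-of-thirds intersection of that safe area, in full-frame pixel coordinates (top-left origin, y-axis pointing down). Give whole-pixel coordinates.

(596, 405)

Content width = 1599 − 205 − 221 = 1173 px; content height = 1292 − 51 − 178 = 1063 px.
Top-left is one-third across and one-third down within the safe area.
x = 205 + 1 × 1173/3 = 205 + 391.00 ≈ 596
y = 51 + 1 × 1063/3 = 51 + 354.33 ≈ 405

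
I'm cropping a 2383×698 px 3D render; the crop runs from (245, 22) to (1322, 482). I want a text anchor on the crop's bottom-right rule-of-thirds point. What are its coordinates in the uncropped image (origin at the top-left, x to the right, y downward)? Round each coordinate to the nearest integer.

(963, 329)

Crop width = 1322 − 245 = 1077 px; one third is 359.00 px.
Crop height = 482 − 22 = 460 px; one third is 153.33 px.
The bottom-right point is two-thirds across and two-thirds down within the crop:
x = 245 + 2 × 359.00 ≈ 963; y = 22 + 2 × 153.33 ≈ 329.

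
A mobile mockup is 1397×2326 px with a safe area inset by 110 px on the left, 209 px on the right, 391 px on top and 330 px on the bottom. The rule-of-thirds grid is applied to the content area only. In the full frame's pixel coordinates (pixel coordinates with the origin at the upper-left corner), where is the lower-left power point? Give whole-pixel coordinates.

Content width = 1397 − 110 − 209 = 1078 px; content height = 2326 − 391 − 330 = 1605 px.
Lower-left is one-third across and two-thirds down within the content area.
x = 110 + 1 × 1078/3 = 110 + 359.33 ≈ 469
y = 391 + 2 × 1605/3 = 391 + 1070.00 ≈ 1461

x = 469 px, y = 1461 px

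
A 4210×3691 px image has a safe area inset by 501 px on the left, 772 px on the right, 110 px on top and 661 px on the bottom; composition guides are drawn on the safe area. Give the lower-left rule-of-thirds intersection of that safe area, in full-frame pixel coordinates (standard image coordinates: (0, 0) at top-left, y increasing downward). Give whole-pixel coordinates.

(1480, 2057)

Content width = 4210 − 501 − 772 = 2937 px; content height = 3691 − 110 − 661 = 2920 px.
Lower-left is one-third across and two-thirds down within the safe area.
x = 501 + 1 × 2937/3 = 501 + 979.00 ≈ 1480
y = 110 + 2 × 2920/3 = 110 + 1946.67 ≈ 2057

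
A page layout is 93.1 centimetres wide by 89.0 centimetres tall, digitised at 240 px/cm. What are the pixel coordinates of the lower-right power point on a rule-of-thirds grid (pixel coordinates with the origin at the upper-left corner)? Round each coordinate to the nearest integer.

In pixels the canvas is 93.1 × 240 = 22344 wide and 89.0 × 240 = 21360 tall.
The lower-right point is two-thirds across and two-thirds down:
x = 2 × 22344/3 ≈ 14896; y = 2 × 21360/3 ≈ 14240.

x = 14896 px, y = 14240 px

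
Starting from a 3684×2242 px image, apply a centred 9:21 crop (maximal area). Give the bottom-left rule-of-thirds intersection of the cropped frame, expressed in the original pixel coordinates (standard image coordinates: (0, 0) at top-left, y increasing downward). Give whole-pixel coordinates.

x = 1682 px, y = 1495 px

3684/2242 > 9/21, so the 9:21 crop keeps the full height 2242 and trims width to 2242 × 9/21 = 960.86 px.
Left offset = (3684 − 960.86)/2 = 1361.57 px; top offset = 0.
Bottom-left is one-third across and two-thirds down within the crop:
x = 1361.57 + 1 × 960.86/3 ≈ 1682; y = 0.00 + 2 × 2242.00/3 ≈ 1495.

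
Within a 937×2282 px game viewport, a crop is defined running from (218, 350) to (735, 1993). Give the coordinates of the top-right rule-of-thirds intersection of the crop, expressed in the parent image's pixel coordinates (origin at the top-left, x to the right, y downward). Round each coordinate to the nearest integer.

Crop width = 735 − 218 = 517 px; one third is 172.33 px.
Crop height = 1993 − 350 = 1643 px; one third is 547.67 px.
The top-right point is two-thirds across and one-third down within the crop:
x = 218 + 2 × 172.33 ≈ 563; y = 350 + 1 × 547.67 ≈ 898.

(563, 898)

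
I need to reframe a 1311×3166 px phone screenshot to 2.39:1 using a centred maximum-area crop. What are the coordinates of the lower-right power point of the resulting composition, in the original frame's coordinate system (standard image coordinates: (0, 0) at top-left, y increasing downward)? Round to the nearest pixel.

x = 874 px, y = 1674 px

1311/3166 < 2.39/1, so the 2.39:1 crop keeps the full width 1311 and trims height to 1311 × 1/2.39 = 548.54 px.
Top offset = (3166 − 548.54)/2 = 1308.73 px; left offset = 0.
Lower-right is two-thirds across and two-thirds down within the crop:
x = 0.00 + 2 × 1311.00/3 ≈ 874; y = 1308.73 + 2 × 548.54/3 ≈ 1674.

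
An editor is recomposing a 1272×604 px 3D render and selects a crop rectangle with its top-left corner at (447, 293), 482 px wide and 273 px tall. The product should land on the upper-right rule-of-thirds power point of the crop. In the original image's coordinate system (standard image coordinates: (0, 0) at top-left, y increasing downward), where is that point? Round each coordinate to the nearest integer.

One third of the crop width 482 is 160.67 px.
One third of the crop height 273 is 91.00 px.
The upper-right point is two-thirds across and one-third down within the crop:
x = 447 + 2 × 160.67 ≈ 768; y = 293 + 1 × 91.00 ≈ 384.

x = 768 px, y = 384 px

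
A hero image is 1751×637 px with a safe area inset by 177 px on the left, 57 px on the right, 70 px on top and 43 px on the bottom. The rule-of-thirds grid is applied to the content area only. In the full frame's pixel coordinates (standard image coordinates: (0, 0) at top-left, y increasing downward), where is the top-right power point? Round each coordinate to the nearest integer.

Content width = 1751 − 177 − 57 = 1517 px; content height = 637 − 70 − 43 = 524 px.
Top-right is two-thirds across and one-third down within the content area.
x = 177 + 2 × 1517/3 = 177 + 1011.33 ≈ 1188
y = 70 + 1 × 524/3 = 70 + 174.67 ≈ 245

x = 1188 px, y = 245 px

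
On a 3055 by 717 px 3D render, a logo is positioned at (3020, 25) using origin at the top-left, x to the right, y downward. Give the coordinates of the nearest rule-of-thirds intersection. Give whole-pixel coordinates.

(2037, 239)

Third lines: x ∈ {1018, 2037}, y ∈ {239, 478}.
3020 is closer to x = 2037; 25 is closer to y = 239.
So the nearest intersection is the upper-right power point.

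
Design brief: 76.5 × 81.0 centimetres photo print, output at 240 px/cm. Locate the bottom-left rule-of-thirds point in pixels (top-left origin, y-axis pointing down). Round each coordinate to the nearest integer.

x = 6120 px, y = 12960 px

In pixels the canvas is 76.5 × 240 = 18360 wide and 81.0 × 240 = 19440 tall.
The bottom-left point is one-third across and two-thirds down:
x = 1 × 18360/3 ≈ 6120; y = 2 × 19440/3 ≈ 12960.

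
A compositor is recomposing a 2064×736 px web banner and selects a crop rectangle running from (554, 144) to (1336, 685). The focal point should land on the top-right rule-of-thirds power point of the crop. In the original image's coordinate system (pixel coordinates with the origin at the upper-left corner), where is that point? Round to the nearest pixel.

x = 1075 px, y = 324 px

Crop width = 1336 − 554 = 782 px; one third is 260.67 px.
Crop height = 685 − 144 = 541 px; one third is 180.33 px.
The top-right point is two-thirds across and one-third down within the crop:
x = 554 + 2 × 260.67 ≈ 1075; y = 144 + 1 × 180.33 ≈ 324.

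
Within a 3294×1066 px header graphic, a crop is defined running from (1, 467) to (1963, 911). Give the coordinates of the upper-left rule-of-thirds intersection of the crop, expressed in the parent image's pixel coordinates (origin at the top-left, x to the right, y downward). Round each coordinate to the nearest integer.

Crop width = 1963 − 1 = 1962 px; one third is 654.00 px.
Crop height = 911 − 467 = 444 px; one third is 148.00 px.
The upper-left point is one-third across and one-third down within the crop:
x = 1 + 1 × 654.00 ≈ 655; y = 467 + 1 × 148.00 ≈ 615.

(655, 615)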